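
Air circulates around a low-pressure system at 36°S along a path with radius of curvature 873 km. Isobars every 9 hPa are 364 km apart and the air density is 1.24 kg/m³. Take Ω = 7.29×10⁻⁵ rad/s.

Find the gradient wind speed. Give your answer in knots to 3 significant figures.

36.2 knots

Coriolis parameter at 36°S:
f = 2Ω sin φ = 2 × 7.29×10⁻⁵ × sin 36° = 8.57×10⁻⁵ s⁻¹
Pressure gradient: |∂P/∂n| = 900 Pa / 364000 m = 2.47×10⁻³ Pa/m
Geostrophic speed: V_g = |∂P/∂n|/(fρ) = 2.47×10⁻³/(8.57×10⁻⁵ × 1.24) = 23.3 m/s
Around a low, centrifugal force acts outward with Coriolis, so pressure-gradient force balances both:
(1/ρ)|∂P/∂n| = fV + V²/R  →  V² + fR·V − fR·V_g = 0
With fR = 8.57×10⁻⁵ × 873×10³ m = 74.8 m/s:
V = [−fR + √((fR)² + 4 fR V_g)]/2 = [−74.8 + √(74.8² + 4×74.8×23.3)]/2 = 18.6 m/s
Subgeostrophic (V < V_g = 23.3 m/s), as expected around a low.
Converting: 18.6 m/s × 1.944 = 36.2 knots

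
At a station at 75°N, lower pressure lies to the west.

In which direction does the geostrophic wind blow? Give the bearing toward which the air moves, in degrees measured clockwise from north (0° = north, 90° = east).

The pressure-gradient force points toward the west (bearing 270°).
Geostrophic balance: in the Northern Hemisphere the Coriolis force deflects motion to the right, so the geostrophic wind blows 90° to the right of the pressure-gradient force (low pressure on the left).
Rotating 270° by 90° clockwise gives 000° — the wind blows toward the north.

000°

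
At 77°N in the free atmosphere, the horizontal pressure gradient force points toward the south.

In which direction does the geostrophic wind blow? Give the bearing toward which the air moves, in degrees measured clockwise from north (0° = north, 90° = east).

270°

The pressure-gradient force points toward the south (bearing 180°).
Geostrophic balance: in the Northern Hemisphere the Coriolis force deflects motion to the right, so the geostrophic wind blows 90° to the right of the pressure-gradient force (low pressure on the left).
Rotating 180° by 90° clockwise gives 270° — the wind blows toward the west.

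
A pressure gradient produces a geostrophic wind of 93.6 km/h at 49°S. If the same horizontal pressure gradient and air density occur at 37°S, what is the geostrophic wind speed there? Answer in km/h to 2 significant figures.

With the same pressure gradient and density, V_g ∝ 1/f ∝ 1/sin φ.
V₂ = V₁ · sin φ₁ / sin φ₂ = 93.6 × sin 49° / sin 37°
V₂ = 93.6 × 0.7547/0.6018 = 120 km/h

120 km/h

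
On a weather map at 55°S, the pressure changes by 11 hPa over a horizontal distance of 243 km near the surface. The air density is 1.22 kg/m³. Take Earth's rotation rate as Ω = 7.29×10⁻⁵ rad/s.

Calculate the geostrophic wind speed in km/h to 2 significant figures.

Coriolis parameter at 55°S:
f = 2Ω sin φ = 2 × 7.29×10⁻⁵ × sin 55° = 1.19×10⁻⁴ s⁻¹
Pressure gradient: |∂P/∂n| = 1100 Pa / 243000 m = 4.53×10⁻³ Pa/m
Geostrophic balance (pressure-gradient force = Coriolis force):
V_g = (1/(fρ)) |∂P/∂n| = 4.53×10⁻³ / (1.19×10⁻⁴ × 1.22) = 31.1 m/s
Converting: 31.1 m/s × 3.6 = 110 km/h

110 km/h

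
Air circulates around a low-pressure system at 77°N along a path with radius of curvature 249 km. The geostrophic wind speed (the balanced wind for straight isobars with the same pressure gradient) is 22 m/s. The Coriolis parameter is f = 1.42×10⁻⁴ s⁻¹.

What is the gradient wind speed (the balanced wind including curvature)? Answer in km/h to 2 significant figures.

Around a low, centrifugal force acts outward with Coriolis, so pressure-gradient force balances both:
(1/ρ)|∂P/∂n| = fV + V²/R  →  V² + fR·V − fR·V_g = 0
With fR = 1.42×10⁻⁴ × 249×10³ m = 35.4 m/s:
V = [−fR + √((fR)² + 4 fR V_g)]/2 = [−35.4 + √(35.4² + 4×35.4×22)]/2 = 15.3 m/s
Subgeostrophic (V < V_g = 22 m/s), as expected around a low.
Converting: 15.3 m/s × 3.6 = 55 km/h

55 km/h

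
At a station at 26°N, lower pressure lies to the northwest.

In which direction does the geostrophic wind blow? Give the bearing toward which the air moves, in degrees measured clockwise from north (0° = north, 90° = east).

045°

The pressure-gradient force points toward the northwest (bearing 315°).
Geostrophic balance: in the Northern Hemisphere the Coriolis force deflects motion to the right, so the geostrophic wind blows 90° to the right of the pressure-gradient force (low pressure on the left).
Rotating 315° by 90° clockwise gives 045° — the wind blows toward the northeast.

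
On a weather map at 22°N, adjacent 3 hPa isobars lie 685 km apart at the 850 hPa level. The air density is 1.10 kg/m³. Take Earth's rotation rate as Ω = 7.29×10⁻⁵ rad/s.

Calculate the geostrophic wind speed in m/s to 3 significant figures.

Coriolis parameter at 22°N:
f = 2Ω sin φ = 2 × 7.29×10⁻⁵ × sin 22° = 5.46×10⁻⁵ s⁻¹
Pressure gradient: |∂P/∂n| = 300 Pa / 685000 m = 4.38×10⁻⁴ Pa/m
Geostrophic balance (pressure-gradient force = Coriolis force):
V_g = (1/(fρ)) |∂P/∂n| = 4.38×10⁻⁴ / (5.46×10⁻⁵ × 1.10) = 7.29 m/s

7.29 m/s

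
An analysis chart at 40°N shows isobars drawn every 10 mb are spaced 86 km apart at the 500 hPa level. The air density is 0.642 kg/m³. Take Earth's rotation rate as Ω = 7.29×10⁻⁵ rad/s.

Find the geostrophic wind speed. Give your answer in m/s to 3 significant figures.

193 m/s

Coriolis parameter at 40°N:
f = 2Ω sin φ = 2 × 7.29×10⁻⁵ × sin 40° = 9.37×10⁻⁵ s⁻¹
Pressure gradient: |∂P/∂n| = 1000 Pa / 86000 m = 1.16×10⁻² Pa/m
Geostrophic balance (pressure-gradient force = Coriolis force):
V_g = (1/(fρ)) |∂P/∂n| = 1.16×10⁻² / (9.37×10⁻⁵ × 0.642) = 193 m/s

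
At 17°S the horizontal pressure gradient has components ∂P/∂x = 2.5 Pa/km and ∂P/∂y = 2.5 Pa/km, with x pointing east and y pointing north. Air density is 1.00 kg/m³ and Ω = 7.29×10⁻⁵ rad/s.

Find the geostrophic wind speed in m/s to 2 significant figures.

Coriolis parameter at 17°S:
f = 2Ω sin φ = 2 × 7.29×10⁻⁵ × sin 17° = 4.26×10⁻⁵ s⁻¹
In the Southern Hemisphere f is negative: f = −4.26×10⁻⁵ s⁻¹.
Component geostrophic relations (x east, y north):
u_g = −(1/(fρ)) ∂P/∂y,  v_g = (1/(fρ)) ∂P/∂x
u_g = −(2.5×10⁻³)/(−4.26×10⁻⁵ × 1.00) = 58.6 m/s;  v_g = (2.5×10⁻³)/(−4.26×10⁻⁵ × 1.00) = −58.6 m/s
|V_g| = √(u_g² + v_g²) = 82.9 m/s

83 m/s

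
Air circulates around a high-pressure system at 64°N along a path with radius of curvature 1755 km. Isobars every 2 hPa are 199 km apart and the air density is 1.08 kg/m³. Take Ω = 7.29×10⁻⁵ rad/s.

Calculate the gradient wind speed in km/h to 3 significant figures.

26.4 km/h

Coriolis parameter at 64°N:
f = 2Ω sin φ = 2 × 7.29×10⁻⁵ × sin 64° = 1.31×10⁻⁴ s⁻¹
Pressure gradient: |∂P/∂n| = 200 Pa / 199000 m = 1.01×10⁻³ Pa/m
Geostrophic speed: V_g = |∂P/∂n|/(fρ) = 1.01×10⁻³/(1.31×10⁻⁴ × 1.08) = 7.10 m/s
Around a high, pressure-gradient force acts outward with centrifugal, so Coriolis balances both:
fV = (1/ρ)|∂P/∂n| + V²/R  →  V² − fR·V + fR·V_g = 0
With fR = 1.31×10⁻⁴ × 1755×10³ m = 230 m/s:
V = [fR − √((fR)² − 4 fR V_g)]/2 = [230 − √(230² − 4×230×7.1)]/2 = 7.34 m/s
Supergeostrophic (V > V_g = 7.1 m/s), as expected around a high.
Converting: 7.34 m/s × 3.6 = 26.4 km/h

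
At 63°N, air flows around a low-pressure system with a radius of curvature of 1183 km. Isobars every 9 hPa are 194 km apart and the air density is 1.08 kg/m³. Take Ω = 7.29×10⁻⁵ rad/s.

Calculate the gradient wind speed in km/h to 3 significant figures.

101 km/h

Coriolis parameter at 63°N:
f = 2Ω sin φ = 2 × 7.29×10⁻⁵ × sin 63° = 1.30×10⁻⁴ s⁻¹
Pressure gradient: |∂P/∂n| = 900 Pa / 194000 m = 4.64×10⁻³ Pa/m
Geostrophic speed: V_g = |∂P/∂n|/(fρ) = 4.64×10⁻³/(1.30×10⁻⁴ × 1.08) = 33.1 m/s
Around a low, centrifugal force acts outward with Coriolis, so pressure-gradient force balances both:
(1/ρ)|∂P/∂n| = fV + V²/R  →  V² + fR·V − fR·V_g = 0
With fR = 1.30×10⁻⁴ × 1183×10³ m = 154 m/s:
V = [−fR + √((fR)² + 4 fR V_g)]/2 = [−154 + √(154² + 4×154×33.1)]/2 = 28 m/s
Subgeostrophic (V < V_g = 33.1 m/s), as expected around a low.
Converting: 28 m/s × 3.6 = 101 km/h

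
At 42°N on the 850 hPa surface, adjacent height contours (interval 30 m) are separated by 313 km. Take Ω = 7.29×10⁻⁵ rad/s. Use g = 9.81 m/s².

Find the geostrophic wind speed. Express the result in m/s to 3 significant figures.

Coriolis parameter at 42°N:
f = 2Ω sin φ = 2 × 7.29×10⁻⁵ × sin 42° = 9.76×10⁻⁵ s⁻¹
Height gradient: |∂Z/∂n| = 30 m / 313000 m = 9.58×10⁻⁵
On a pressure surface, geostrophic balance gives V_g = (g/f)|∂Z/∂n|:
V_g = 9.81 × 9.58×10⁻⁵ / 9.76×10⁻⁵ = 9.64 m/s

9.64 m/s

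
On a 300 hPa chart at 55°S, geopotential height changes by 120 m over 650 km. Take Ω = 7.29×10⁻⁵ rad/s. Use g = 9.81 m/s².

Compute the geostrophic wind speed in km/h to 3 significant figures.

54.6 km/h

Coriolis parameter at 55°S:
f = 2Ω sin φ = 2 × 7.29×10⁻⁵ × sin 55° = 1.19×10⁻⁴ s⁻¹
Height gradient: |∂Z/∂n| = 120 m / 650000 m = 1.85×10⁻⁴
On a pressure surface, geostrophic balance gives V_g = (g/f)|∂Z/∂n|:
V_g = 9.81 × 1.85×10⁻⁴ / 1.19×10⁻⁴ = 15.2 m/s
Converting: 15.2 m/s × 3.6 = 54.6 km/h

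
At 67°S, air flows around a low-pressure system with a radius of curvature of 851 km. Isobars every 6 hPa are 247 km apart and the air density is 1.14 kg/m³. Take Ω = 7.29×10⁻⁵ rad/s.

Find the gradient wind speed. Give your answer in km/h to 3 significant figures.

Coriolis parameter at 67°S:
f = 2Ω sin φ = 2 × 7.29×10⁻⁵ × sin 67° = 1.34×10⁻⁴ s⁻¹
Pressure gradient: |∂P/∂n| = 600 Pa / 247000 m = 2.43×10⁻³ Pa/m
Geostrophic speed: V_g = |∂P/∂n|/(fρ) = 2.43×10⁻³/(1.34×10⁻⁴ × 1.14) = 15.9 m/s
Around a low, centrifugal force acts outward with Coriolis, so pressure-gradient force balances both:
(1/ρ)|∂P/∂n| = fV + V²/R  →  V² + fR·V − fR·V_g = 0
With fR = 1.34×10⁻⁴ × 851×10³ m = 114 m/s:
V = [−fR + √((fR)² + 4 fR V_g)]/2 = [−114 + √(114² + 4×114×15.9)]/2 = 14.1 m/s
Subgeostrophic (V < V_g = 15.9 m/s), as expected around a low.
Converting: 14.1 m/s × 3.6 = 50.9 km/h

50.9 km/h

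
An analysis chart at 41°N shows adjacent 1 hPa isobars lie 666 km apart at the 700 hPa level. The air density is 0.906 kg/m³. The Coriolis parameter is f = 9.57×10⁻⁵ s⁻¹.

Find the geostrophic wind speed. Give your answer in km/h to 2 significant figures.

6.2 km/h

Pressure gradient: |∂P/∂n| = 100 Pa / 666000 m = 1.50×10⁻⁴ Pa/m
Geostrophic balance (pressure-gradient force = Coriolis force):
V_g = (1/(fρ)) |∂P/∂n| = 1.50×10⁻⁴ / (9.57×10⁻⁵ × 0.906) = 1.73 m/s
Converting: 1.73 m/s × 3.6 = 6.2 km/h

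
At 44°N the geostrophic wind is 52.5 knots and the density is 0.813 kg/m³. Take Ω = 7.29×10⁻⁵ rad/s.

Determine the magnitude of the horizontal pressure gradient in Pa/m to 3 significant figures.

2.22×10⁻³ Pa/m

Coriolis parameter at 44°N:
f = 2Ω sin φ = 2 × 7.29×10⁻⁵ × sin 44° = 1.01×10⁻⁴ s⁻¹
Wind speed in SI: 52.5 knots = 27.0 m/s
Geostrophic balance rearranged: |∂P/∂n| = f ρ V_g
|∂P/∂n| = 1.01×10⁻⁴ × 0.813 × 27.0 = 2.22×10⁻³ Pa/m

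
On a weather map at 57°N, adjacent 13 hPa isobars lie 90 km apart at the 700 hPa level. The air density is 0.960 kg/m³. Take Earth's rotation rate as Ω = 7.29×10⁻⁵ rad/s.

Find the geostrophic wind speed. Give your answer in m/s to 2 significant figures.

120 m/s

Coriolis parameter at 57°N:
f = 2Ω sin φ = 2 × 7.29×10⁻⁵ × sin 57° = 1.22×10⁻⁴ s⁻¹
Pressure gradient: |∂P/∂n| = 1300 Pa / 90000 m = 1.44×10⁻² Pa/m
Geostrophic balance (pressure-gradient force = Coriolis force):
V_g = (1/(fρ)) |∂P/∂n| = 1.44×10⁻² / (1.22×10⁻⁴ × 0.960) = 123 m/s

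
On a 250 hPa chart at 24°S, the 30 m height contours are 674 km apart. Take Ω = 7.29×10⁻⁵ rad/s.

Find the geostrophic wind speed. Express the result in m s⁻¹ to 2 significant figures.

Coriolis parameter at 24°S:
f = 2Ω sin φ = 2 × 7.29×10⁻⁵ × sin 24° = 5.93×10⁻⁵ s⁻¹
Height gradient: |∂Z/∂n| = 30 m / 674000 m = 4.45×10⁻⁵
On a pressure surface, geostrophic balance gives V_g = (g/f)|∂Z/∂n|:
V_g = 9.81 × 4.45×10⁻⁵ / 5.93×10⁻⁵ = 7.36 m/s

7.4 m s⁻¹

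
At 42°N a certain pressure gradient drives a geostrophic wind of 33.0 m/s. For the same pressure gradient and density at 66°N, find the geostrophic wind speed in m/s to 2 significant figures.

24 m/s

With the same pressure gradient and density, V_g ∝ 1/f ∝ 1/sin φ.
V₂ = V₁ · sin φ₁ / sin φ₂ = 33.0 × sin 42° / sin 66°
V₂ = 33.0 × 0.6691/0.9135 = 24 m/s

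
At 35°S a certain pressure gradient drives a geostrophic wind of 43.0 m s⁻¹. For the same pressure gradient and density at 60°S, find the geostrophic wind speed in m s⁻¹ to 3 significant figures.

With the same pressure gradient and density, V_g ∝ 1/f ∝ 1/sin φ.
V₂ = V₁ · sin φ₁ / sin φ₂ = 43.0 × sin 35° / sin 60°
V₂ = 43.0 × 0.5736/0.8660 = 28.5 m s⁻¹

28.5 m s⁻¹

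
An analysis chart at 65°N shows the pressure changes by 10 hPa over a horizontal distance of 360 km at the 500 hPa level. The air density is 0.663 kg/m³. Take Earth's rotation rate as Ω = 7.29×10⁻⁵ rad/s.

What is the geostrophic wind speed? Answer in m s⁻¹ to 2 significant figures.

Coriolis parameter at 65°N:
f = 2Ω sin φ = 2 × 7.29×10⁻⁵ × sin 65° = 1.32×10⁻⁴ s⁻¹
Pressure gradient: |∂P/∂n| = 1000 Pa / 360000 m = 2.78×10⁻³ Pa/m
Geostrophic balance (pressure-gradient force = Coriolis force):
V_g = (1/(fρ)) |∂P/∂n| = 2.78×10⁻³ / (1.32×10⁻⁴ × 0.663) = 31.7 m/s

32 m s⁻¹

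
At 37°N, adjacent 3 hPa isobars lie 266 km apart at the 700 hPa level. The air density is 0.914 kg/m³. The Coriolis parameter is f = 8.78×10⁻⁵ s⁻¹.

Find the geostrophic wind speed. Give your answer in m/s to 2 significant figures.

Pressure gradient: |∂P/∂n| = 300 Pa / 266000 m = 1.13×10⁻³ Pa/m
Geostrophic balance (pressure-gradient force = Coriolis force):
V_g = (1/(fρ)) |∂P/∂n| = 1.13×10⁻³ / (8.78×10⁻⁵ × 0.914) = 14.1 m/s

14 m/s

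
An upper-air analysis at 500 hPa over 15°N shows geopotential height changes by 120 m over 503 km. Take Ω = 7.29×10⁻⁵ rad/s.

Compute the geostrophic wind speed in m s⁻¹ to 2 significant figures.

Coriolis parameter at 15°N:
f = 2Ω sin φ = 2 × 7.29×10⁻⁵ × sin 15° = 3.77×10⁻⁵ s⁻¹
Height gradient: |∂Z/∂n| = 120 m / 503000 m = 2.39×10⁻⁴
On a pressure surface, geostrophic balance gives V_g = (g/f)|∂Z/∂n|:
V_g = 9.81 × 2.39×10⁻⁴ / 3.77×10⁻⁵ = 62.0 m/s

62 m s⁻¹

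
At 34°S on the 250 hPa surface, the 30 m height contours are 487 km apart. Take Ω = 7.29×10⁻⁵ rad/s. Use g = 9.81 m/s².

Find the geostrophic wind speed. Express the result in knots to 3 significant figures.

Coriolis parameter at 34°S:
f = 2Ω sin φ = 2 × 7.29×10⁻⁵ × sin 34° = 8.15×10⁻⁵ s⁻¹
Height gradient: |∂Z/∂n| = 30 m / 487000 m = 6.16×10⁻⁵
On a pressure surface, geostrophic balance gives V_g = (g/f)|∂Z/∂n|:
V_g = 9.81 × 6.16×10⁻⁵ / 8.15×10⁻⁵ = 7.41 m/s
Converting: 7.41 m/s × 1.944 = 14.4 knots

14.4 knots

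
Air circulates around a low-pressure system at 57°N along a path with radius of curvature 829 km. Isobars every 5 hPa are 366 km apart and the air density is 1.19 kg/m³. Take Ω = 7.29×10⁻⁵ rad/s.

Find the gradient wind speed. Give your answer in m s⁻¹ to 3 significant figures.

Coriolis parameter at 57°N:
f = 2Ω sin φ = 2 × 7.29×10⁻⁵ × sin 57° = 1.22×10⁻⁴ s⁻¹
Pressure gradient: |∂P/∂n| = 500 Pa / 366000 m = 1.37×10⁻³ Pa/m
Geostrophic speed: V_g = |∂P/∂n|/(fρ) = 1.37×10⁻³/(1.22×10⁻⁴ × 1.19) = 9.39 m/s
Around a low, centrifugal force acts outward with Coriolis, so pressure-gradient force balances both:
(1/ρ)|∂P/∂n| = fV + V²/R  →  V² + fR·V − fR·V_g = 0
With fR = 1.22×10⁻⁴ × 829×10³ m = 101 m/s:
V = [−fR + √((fR)² + 4 fR V_g)]/2 = [−101 + √(101² + 4×101×9.39)]/2 = 8.65 m/s
Subgeostrophic (V < V_g = 9.39 m/s), as expected around a low.

8.65 m s⁻¹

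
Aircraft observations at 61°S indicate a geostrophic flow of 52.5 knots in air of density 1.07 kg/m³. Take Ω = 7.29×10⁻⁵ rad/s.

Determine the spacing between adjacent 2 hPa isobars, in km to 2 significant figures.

Coriolis parameter at 61°S:
f = 2Ω sin φ = 2 × 7.29×10⁻⁵ × sin 61° = 1.28×10⁻⁴ s⁻¹
Wind speed in SI: 52.5 knots = 27.0 m/s
Geostrophic balance rearranged: |∂P/∂n| = f ρ V_g
|∂P/∂n| = 1.28×10⁻⁴ × 1.07 × 27.0 = 3.69×10⁻³ Pa/m
Isobar spacing: Δn = ΔP/|∂P/∂n| = 200 Pa / 3.69×10⁻³ Pa/m = 54272 m ≈ 54 km

54 km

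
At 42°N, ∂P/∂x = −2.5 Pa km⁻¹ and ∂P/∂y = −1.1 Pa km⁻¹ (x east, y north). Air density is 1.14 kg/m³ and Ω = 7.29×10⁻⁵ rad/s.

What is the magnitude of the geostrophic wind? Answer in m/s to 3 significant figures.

24.6 m/s

Coriolis parameter at 42°N:
f = 2Ω sin φ = 2 × 7.29×10⁻⁵ × sin 42° = 9.76×10⁻⁵ s⁻¹
Component geostrophic relations (x east, y north):
u_g = −(1/(fρ)) ∂P/∂y,  v_g = (1/(fρ)) ∂P/∂x
u_g = −(−1.1×10⁻³)/(9.76×10⁻⁵ × 1.14) = 9.89 m/s;  v_g = (−2.5×10⁻³)/(9.76×10⁻⁵ × 1.14) = −22.5 m/s
|V_g| = √(u_g² + v_g²) = 24.6 m/s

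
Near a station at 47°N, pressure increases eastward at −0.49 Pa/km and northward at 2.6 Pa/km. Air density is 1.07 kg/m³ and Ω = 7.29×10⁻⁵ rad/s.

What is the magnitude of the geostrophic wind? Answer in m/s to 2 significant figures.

23 m/s

Coriolis parameter at 47°N:
f = 2Ω sin φ = 2 × 7.29×10⁻⁵ × sin 47° = 1.07×10⁻⁴ s⁻¹
Component geostrophic relations (x east, y north):
u_g = −(1/(fρ)) ∂P/∂y,  v_g = (1/(fρ)) ∂P/∂x
u_g = −(2.6×10⁻³)/(1.07×10⁻⁴ × 1.07) = −22.8 m/s;  v_g = (−0.49×10⁻³)/(1.07×10⁻⁴ × 1.07) = −4.29 m/s
|V_g| = √(u_g² + v_g²) = 23.2 m/s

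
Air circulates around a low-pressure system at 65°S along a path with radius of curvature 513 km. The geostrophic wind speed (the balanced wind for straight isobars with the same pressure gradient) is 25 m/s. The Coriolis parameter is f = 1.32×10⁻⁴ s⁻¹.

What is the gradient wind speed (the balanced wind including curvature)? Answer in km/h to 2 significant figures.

Around a low, centrifugal force acts outward with Coriolis, so pressure-gradient force balances both:
(1/ρ)|∂P/∂n| = fV + V²/R  →  V² + fR·V − fR·V_g = 0
With fR = 1.32×10⁻⁴ × 513×10³ m = 67.7 m/s:
V = [−fR + √((fR)² + 4 fR V_g)]/2 = [−67.7 + √(67.7² + 4×67.7×25)]/2 = 19.4 m/s
Subgeostrophic (V < V_g = 25 m/s), as expected around a low.
Converting: 19.4 m/s × 3.6 = 70 km/h

70 km/h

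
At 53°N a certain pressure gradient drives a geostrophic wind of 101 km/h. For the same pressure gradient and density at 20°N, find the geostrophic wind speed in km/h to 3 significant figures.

With the same pressure gradient and density, V_g ∝ 1/f ∝ 1/sin φ.
V₂ = V₁ · sin φ₁ / sin φ₂ = 101 × sin 53° / sin 20°
V₂ = 101 × 0.7986/0.3420 = 236 km/h

236 km/h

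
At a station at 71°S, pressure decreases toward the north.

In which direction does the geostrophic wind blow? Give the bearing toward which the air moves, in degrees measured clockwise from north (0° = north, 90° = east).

270°

The pressure-gradient force points toward the north (bearing 000°).
Geostrophic balance: in the Southern Hemisphere the Coriolis force deflects motion to the left, so the geostrophic wind blows 90° to the left of the pressure-gradient force (low pressure on the right).
Rotating 000° by 90° counterclockwise gives 270° — the wind blows toward the west.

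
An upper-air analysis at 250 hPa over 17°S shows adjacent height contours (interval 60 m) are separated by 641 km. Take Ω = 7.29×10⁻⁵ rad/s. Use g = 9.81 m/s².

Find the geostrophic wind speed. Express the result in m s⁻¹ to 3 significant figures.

21.5 m s⁻¹

Coriolis parameter at 17°S:
f = 2Ω sin φ = 2 × 7.29×10⁻⁵ × sin 17° = 4.26×10⁻⁵ s⁻¹
Height gradient: |∂Z/∂n| = 60 m / 641000 m = 9.36×10⁻⁵
On a pressure surface, geostrophic balance gives V_g = (g/f)|∂Z/∂n|:
V_g = 9.81 × 9.36×10⁻⁵ / 4.26×10⁻⁵ = 21.5 m/s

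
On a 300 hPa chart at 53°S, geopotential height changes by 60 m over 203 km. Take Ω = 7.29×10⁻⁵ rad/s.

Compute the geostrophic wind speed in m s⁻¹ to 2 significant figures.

25 m s⁻¹

Coriolis parameter at 53°S:
f = 2Ω sin φ = 2 × 7.29×10⁻⁵ × sin 53° = 1.16×10⁻⁴ s⁻¹
Height gradient: |∂Z/∂n| = 60 m / 203000 m = 2.96×10⁻⁴
On a pressure surface, geostrophic balance gives V_g = (g/f)|∂Z/∂n|:
V_g = 9.81 × 2.96×10⁻⁴ / 1.16×10⁻⁴ = 24.9 m/s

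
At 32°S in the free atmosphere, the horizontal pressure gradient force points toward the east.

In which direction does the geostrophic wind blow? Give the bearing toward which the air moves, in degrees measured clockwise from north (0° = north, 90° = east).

The pressure-gradient force points toward the east (bearing 090°).
Geostrophic balance: in the Southern Hemisphere the Coriolis force deflects motion to the left, so the geostrophic wind blows 90° to the left of the pressure-gradient force (low pressure on the right).
Rotating 090° by 90° counterclockwise gives 000° — the wind blows toward the north.

000°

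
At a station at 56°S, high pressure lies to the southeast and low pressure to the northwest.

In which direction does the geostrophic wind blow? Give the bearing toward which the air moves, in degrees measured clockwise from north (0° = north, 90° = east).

225°

The pressure-gradient force points toward the northwest (bearing 315°).
Geostrophic balance: in the Southern Hemisphere the Coriolis force deflects motion to the left, so the geostrophic wind blows 90° to the left of the pressure-gradient force (low pressure on the right).
Rotating 315° by 90° counterclockwise gives 225° — the wind blows toward the southwest.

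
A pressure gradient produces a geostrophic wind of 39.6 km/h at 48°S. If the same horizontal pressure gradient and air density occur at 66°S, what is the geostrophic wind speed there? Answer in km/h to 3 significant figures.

32.2 km/h

With the same pressure gradient and density, V_g ∝ 1/f ∝ 1/sin φ.
V₂ = V₁ · sin φ₁ / sin φ₂ = 39.6 × sin 48° / sin 66°
V₂ = 39.6 × 0.7431/0.9135 = 32.2 km/h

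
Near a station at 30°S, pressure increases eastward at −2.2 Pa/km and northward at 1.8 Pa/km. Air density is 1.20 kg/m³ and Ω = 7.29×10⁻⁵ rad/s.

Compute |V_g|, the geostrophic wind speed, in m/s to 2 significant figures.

32 m/s

Coriolis parameter at 30°S:
f = 2Ω sin φ = 2 × 7.29×10⁻⁵ × sin 30° = 7.29×10⁻⁵ s⁻¹
In the Southern Hemisphere f is negative: f = −7.29×10⁻⁵ s⁻¹.
Component geostrophic relations (x east, y north):
u_g = −(1/(fρ)) ∂P/∂y,  v_g = (1/(fρ)) ∂P/∂x
u_g = −(1.8×10⁻³)/(−7.29×10⁻⁵ × 1.20) = 20.6 m/s;  v_g = (−2.2×10⁻³)/(−7.29×10⁻⁵ × 1.20) = 25.1 m/s
|V_g| = √(u_g² + v_g²) = 32.5 m/s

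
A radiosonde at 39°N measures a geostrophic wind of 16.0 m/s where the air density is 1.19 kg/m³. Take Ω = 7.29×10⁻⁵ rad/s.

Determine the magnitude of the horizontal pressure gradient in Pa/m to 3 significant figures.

1.75×10⁻³ Pa/m

Coriolis parameter at 39°N:
f = 2Ω sin φ = 2 × 7.29×10⁻⁵ × sin 39° = 9.18×10⁻⁵ s⁻¹
Geostrophic balance rearranged: |∂P/∂n| = f ρ V_g
|∂P/∂n| = 9.18×10⁻⁵ × 1.19 × 16.0 = 1.75×10⁻³ Pa/m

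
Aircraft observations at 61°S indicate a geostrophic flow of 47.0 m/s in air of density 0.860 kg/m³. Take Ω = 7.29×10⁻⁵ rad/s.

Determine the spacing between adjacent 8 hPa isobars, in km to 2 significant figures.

160 km

Coriolis parameter at 61°S:
f = 2Ω sin φ = 2 × 7.29×10⁻⁵ × sin 61° = 1.28×10⁻⁴ s⁻¹
Geostrophic balance rearranged: |∂P/∂n| = f ρ V_g
|∂P/∂n| = 1.28×10⁻⁴ × 0.860 × 47.0 = 5.15×10⁻³ Pa/m
Isobar spacing: Δn = ΔP/|∂P/∂n| = 800 Pa / 5.15×10⁻³ Pa/m = 155209 m ≈ 160 km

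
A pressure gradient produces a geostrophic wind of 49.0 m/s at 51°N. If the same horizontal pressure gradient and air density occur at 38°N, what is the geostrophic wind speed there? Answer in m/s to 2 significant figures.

62 m/s

With the same pressure gradient and density, V_g ∝ 1/f ∝ 1/sin φ.
V₂ = V₁ · sin φ₁ / sin φ₂ = 49.0 × sin 51° / sin 38°
V₂ = 49.0 × 0.7771/0.6157 = 62 m/s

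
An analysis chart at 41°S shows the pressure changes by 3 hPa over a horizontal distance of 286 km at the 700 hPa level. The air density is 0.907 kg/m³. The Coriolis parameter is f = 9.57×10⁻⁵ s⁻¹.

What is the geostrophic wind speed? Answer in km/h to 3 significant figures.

43.5 km/h

Pressure gradient: |∂P/∂n| = 300 Pa / 286000 m = 1.05×10⁻³ Pa/m
Geostrophic balance (pressure-gradient force = Coriolis force):
V_g = (1/(fρ)) |∂P/∂n| = 1.05×10⁻³ / (9.57×10⁻⁵ × 0.907) = 12.1 m/s
Converting: 12.1 m/s × 3.6 = 43.5 km/h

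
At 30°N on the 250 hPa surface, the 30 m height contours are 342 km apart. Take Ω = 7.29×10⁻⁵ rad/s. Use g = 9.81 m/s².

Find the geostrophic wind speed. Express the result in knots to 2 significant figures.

23 knots

Coriolis parameter at 30°N:
f = 2Ω sin φ = 2 × 7.29×10⁻⁵ × sin 30° = 7.29×10⁻⁵ s⁻¹
Height gradient: |∂Z/∂n| = 30 m / 342000 m = 8.77×10⁻⁵
On a pressure surface, geostrophic balance gives V_g = (g/f)|∂Z/∂n|:
V_g = 9.81 × 8.77×10⁻⁵ / 7.29×10⁻⁵ = 11.8 m/s
Converting: 11.8 m/s × 1.944 = 23 knots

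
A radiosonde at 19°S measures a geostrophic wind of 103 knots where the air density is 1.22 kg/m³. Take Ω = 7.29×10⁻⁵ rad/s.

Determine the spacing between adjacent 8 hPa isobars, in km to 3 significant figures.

261 km

Coriolis parameter at 19°S:
f = 2Ω sin φ = 2 × 7.29×10⁻⁵ × sin 19° = 4.75×10⁻⁵ s⁻¹
Wind speed in SI: 103 knots = 53.0 m/s
Geostrophic balance rearranged: |∂P/∂n| = f ρ V_g
|∂P/∂n| = 4.75×10⁻⁵ × 1.22 × 53.0 = 3.07×10⁻³ Pa/m
Isobar spacing: Δn = ΔP/|∂P/∂n| = 800 Pa / 3.07×10⁻³ Pa/m = 260709 m ≈ 261 km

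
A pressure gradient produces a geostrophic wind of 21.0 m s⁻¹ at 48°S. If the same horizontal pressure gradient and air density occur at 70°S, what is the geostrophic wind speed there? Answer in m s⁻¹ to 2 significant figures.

17 m s⁻¹

With the same pressure gradient and density, V_g ∝ 1/f ∝ 1/sin φ.
V₂ = V₁ · sin φ₁ / sin φ₂ = 21.0 × sin 48° / sin 70°
V₂ = 21.0 × 0.7431/0.9397 = 17 m s⁻¹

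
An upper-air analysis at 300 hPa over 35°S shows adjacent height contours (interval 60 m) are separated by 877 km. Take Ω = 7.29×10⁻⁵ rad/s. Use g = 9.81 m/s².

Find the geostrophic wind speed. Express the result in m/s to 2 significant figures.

Coriolis parameter at 35°S:
f = 2Ω sin φ = 2 × 7.29×10⁻⁵ × sin 35° = 8.36×10⁻⁵ s⁻¹
Height gradient: |∂Z/∂n| = 60 m / 877000 m = 6.84×10⁻⁵
On a pressure surface, geostrophic balance gives V_g = (g/f)|∂Z/∂n|:
V_g = 9.81 × 6.84×10⁻⁵ / 8.36×10⁻⁵ = 8.03 m/s

8.0 m/s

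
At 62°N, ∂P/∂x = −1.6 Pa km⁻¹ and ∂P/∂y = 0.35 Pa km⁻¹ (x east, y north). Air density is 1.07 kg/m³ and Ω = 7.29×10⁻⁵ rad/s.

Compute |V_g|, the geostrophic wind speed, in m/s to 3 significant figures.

11.9 m/s

Coriolis parameter at 62°N:
f = 2Ω sin φ = 2 × 7.29×10⁻⁵ × sin 62° = 1.29×10⁻⁴ s⁻¹
Component geostrophic relations (x east, y north):
u_g = −(1/(fρ)) ∂P/∂y,  v_g = (1/(fρ)) ∂P/∂x
u_g = −(0.35×10⁻³)/(1.29×10⁻⁴ × 1.07) = −2.54 m/s;  v_g = (−1.6×10⁻³)/(1.29×10⁻⁴ × 1.07) = −11.6 m/s
|V_g| = √(u_g² + v_g²) = 11.9 m/s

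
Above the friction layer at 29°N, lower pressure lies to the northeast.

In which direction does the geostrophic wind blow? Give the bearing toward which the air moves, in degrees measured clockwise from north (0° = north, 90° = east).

The pressure-gradient force points toward the northeast (bearing 045°).
Geostrophic balance: in the Northern Hemisphere the Coriolis force deflects motion to the right, so the geostrophic wind blows 90° to the right of the pressure-gradient force (low pressure on the left).
Rotating 045° by 90° clockwise gives 135° — the wind blows toward the southeast.

135°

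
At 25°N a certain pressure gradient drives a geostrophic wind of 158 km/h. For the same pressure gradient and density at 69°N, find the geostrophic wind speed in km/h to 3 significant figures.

71.5 km/h

With the same pressure gradient and density, V_g ∝ 1/f ∝ 1/sin φ.
V₂ = V₁ · sin φ₁ / sin φ₂ = 158 × sin 25° / sin 69°
V₂ = 158 × 0.4226/0.9336 = 71.5 km/h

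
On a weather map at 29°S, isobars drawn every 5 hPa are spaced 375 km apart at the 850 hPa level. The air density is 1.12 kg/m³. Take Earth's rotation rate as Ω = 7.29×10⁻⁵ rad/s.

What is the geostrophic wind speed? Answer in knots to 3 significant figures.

32.7 knots

Coriolis parameter at 29°S:
f = 2Ω sin φ = 2 × 7.29×10⁻⁵ × sin 29° = 7.07×10⁻⁵ s⁻¹
Pressure gradient: |∂P/∂n| = 500 Pa / 375000 m = 1.33×10⁻³ Pa/m
Geostrophic balance (pressure-gradient force = Coriolis force):
V_g = (1/(fρ)) |∂P/∂n| = 1.33×10⁻³ / (7.07×10⁻⁵ × 1.12) = 16.8 m/s
Converting: 16.8 m/s × 1.944 = 32.7 knots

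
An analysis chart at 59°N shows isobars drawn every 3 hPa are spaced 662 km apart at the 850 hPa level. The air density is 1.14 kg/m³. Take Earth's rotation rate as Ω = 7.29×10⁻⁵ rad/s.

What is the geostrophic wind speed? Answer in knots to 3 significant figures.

Coriolis parameter at 59°N:
f = 2Ω sin φ = 2 × 7.29×10⁻⁵ × sin 59° = 1.25×10⁻⁴ s⁻¹
Pressure gradient: |∂P/∂n| = 300 Pa / 662000 m = 4.53×10⁻⁴ Pa/m
Geostrophic balance (pressure-gradient force = Coriolis force):
V_g = (1/(fρ)) |∂P/∂n| = 4.53×10⁻⁴ / (1.25×10⁻⁴ × 1.14) = 3.18 m/s
Converting: 3.18 m/s × 1.944 = 6.18 knots

6.18 knots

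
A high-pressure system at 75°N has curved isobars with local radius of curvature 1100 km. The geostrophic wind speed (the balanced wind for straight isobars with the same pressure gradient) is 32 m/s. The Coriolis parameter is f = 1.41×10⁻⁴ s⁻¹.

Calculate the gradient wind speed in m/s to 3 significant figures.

Around a high, pressure-gradient force acts outward with centrifugal, so Coriolis balances both:
fV = (1/ρ)|∂P/∂n| + V²/R  →  V² − fR·V + fR·V_g = 0
With fR = 1.41×10⁻⁴ × 1100×10³ m = 155 m/s:
V = [fR − √((fR)² − 4 fR V_g)]/2 = [155 − √(155² − 4×155×32)]/2 = 45.1 m/s
Supergeostrophic (V > V_g = 32 m/s), as expected around a high.

45.1 m/s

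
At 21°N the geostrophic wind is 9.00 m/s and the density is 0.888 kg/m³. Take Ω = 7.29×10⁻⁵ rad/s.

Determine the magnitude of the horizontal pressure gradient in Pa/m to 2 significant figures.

Coriolis parameter at 21°N:
f = 2Ω sin φ = 2 × 7.29×10⁻⁵ × sin 21° = 5.23×10⁻⁵ s⁻¹
Geostrophic balance rearranged: |∂P/∂n| = f ρ V_g
|∂P/∂n| = 5.23×10⁻⁵ × 0.888 × 9.00 = 4.18×10⁻⁴ Pa/m

4.2×10⁻⁴ Pa/m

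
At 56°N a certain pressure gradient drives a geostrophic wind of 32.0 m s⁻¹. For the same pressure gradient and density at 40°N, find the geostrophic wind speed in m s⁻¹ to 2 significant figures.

41 m s⁻¹

With the same pressure gradient and density, V_g ∝ 1/f ∝ 1/sin φ.
V₂ = V₁ · sin φ₁ / sin φ₂ = 32.0 × sin 56° / sin 40°
V₂ = 32.0 × 0.8290/0.6428 = 41 m s⁻¹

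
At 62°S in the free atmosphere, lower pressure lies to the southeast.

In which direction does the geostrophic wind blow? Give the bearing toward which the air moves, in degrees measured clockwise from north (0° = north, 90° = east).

045°

The pressure-gradient force points toward the southeast (bearing 135°).
Geostrophic balance: in the Southern Hemisphere the Coriolis force deflects motion to the left, so the geostrophic wind blows 90° to the left of the pressure-gradient force (low pressure on the right).
Rotating 135° by 90° counterclockwise gives 045° — the wind blows toward the northeast.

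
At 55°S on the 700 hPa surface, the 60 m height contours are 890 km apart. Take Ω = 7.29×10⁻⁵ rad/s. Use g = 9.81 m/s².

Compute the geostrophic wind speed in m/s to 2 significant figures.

Coriolis parameter at 55°S:
f = 2Ω sin φ = 2 × 7.29×10⁻⁵ × sin 55° = 1.19×10⁻⁴ s⁻¹
Height gradient: |∂Z/∂n| = 60 m / 890000 m = 6.74×10⁻⁵
On a pressure surface, geostrophic balance gives V_g = (g/f)|∂Z/∂n|:
V_g = 9.81 × 6.74×10⁻⁵ / 1.19×10⁻⁴ = 5.54 m/s

5.5 m/s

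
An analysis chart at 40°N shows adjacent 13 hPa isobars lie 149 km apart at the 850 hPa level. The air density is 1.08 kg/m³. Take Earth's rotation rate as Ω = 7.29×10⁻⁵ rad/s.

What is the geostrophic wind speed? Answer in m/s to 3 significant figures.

Coriolis parameter at 40°N:
f = 2Ω sin φ = 2 × 7.29×10⁻⁵ × sin 40° = 9.37×10⁻⁵ s⁻¹
Pressure gradient: |∂P/∂n| = 1300 Pa / 149000 m = 8.72×10⁻³ Pa/m
Geostrophic balance (pressure-gradient force = Coriolis force):
V_g = (1/(fρ)) |∂P/∂n| = 8.72×10⁻³ / (9.37×10⁻⁵ × 1.08) = 86.2 m/s

86.2 m/s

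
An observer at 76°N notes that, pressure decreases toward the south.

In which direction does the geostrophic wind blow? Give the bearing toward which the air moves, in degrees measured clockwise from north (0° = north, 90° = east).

The pressure-gradient force points toward the south (bearing 180°).
Geostrophic balance: in the Northern Hemisphere the Coriolis force deflects motion to the right, so the geostrophic wind blows 90° to the right of the pressure-gradient force (low pressure on the left).
Rotating 180° by 90° clockwise gives 270° — the wind blows toward the west.

270°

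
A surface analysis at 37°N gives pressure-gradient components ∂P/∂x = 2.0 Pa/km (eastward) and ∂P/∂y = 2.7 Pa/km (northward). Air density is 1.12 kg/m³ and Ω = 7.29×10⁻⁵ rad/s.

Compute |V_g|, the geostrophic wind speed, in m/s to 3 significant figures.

34.2 m/s

Coriolis parameter at 37°N:
f = 2Ω sin φ = 2 × 7.29×10⁻⁵ × sin 37° = 8.77×10⁻⁵ s⁻¹
Component geostrophic relations (x east, y north):
u_g = −(1/(fρ)) ∂P/∂y,  v_g = (1/(fρ)) ∂P/∂x
u_g = −(2.7×10⁻³)/(8.77×10⁻⁵ × 1.12) = −27.5 m/s;  v_g = (2.0×10⁻³)/(8.77×10⁻⁵ × 1.12) = 20.4 m/s
|V_g| = √(u_g² + v_g²) = 34.2 m/s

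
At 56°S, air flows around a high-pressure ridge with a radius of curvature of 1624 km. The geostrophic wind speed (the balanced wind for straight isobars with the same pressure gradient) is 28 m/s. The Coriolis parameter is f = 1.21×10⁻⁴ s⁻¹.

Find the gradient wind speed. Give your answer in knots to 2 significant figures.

Around a high, pressure-gradient force acts outward with centrifugal, so Coriolis balances both:
fV = (1/ρ)|∂P/∂n| + V²/R  →  V² − fR·V + fR·V_g = 0
With fR = 1.21×10⁻⁴ × 1624×10³ m = 197 m/s:
V = [fR − √((fR)² − 4 fR V_g)]/2 = [197 − √(197² − 4×197×28)]/2 = 33.8 m/s
Supergeostrophic (V > V_g = 28 m/s), as expected around a high.
Converting: 33.8 m/s × 1.944 = 66 knots

66 knots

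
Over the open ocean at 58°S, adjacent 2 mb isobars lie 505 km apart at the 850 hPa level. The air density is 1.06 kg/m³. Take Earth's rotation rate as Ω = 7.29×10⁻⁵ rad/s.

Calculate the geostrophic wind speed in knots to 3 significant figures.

Coriolis parameter at 58°S:
f = 2Ω sin φ = 2 × 7.29×10⁻⁵ × sin 58° = 1.24×10⁻⁴ s⁻¹
Pressure gradient: |∂P/∂n| = 200 Pa / 505000 m = 3.96×10⁻⁴ Pa/m
Geostrophic balance (pressure-gradient force = Coriolis force):
V_g = (1/(fρ)) |∂P/∂n| = 3.96×10⁻⁴ / (1.24×10⁻⁴ × 1.06) = 3.02 m/s
Converting: 3.02 m/s × 1.944 = 5.87 knots

5.87 knots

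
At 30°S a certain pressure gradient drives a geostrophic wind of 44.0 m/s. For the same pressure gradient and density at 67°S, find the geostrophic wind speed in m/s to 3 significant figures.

With the same pressure gradient and density, V_g ∝ 1/f ∝ 1/sin φ.
V₂ = V₁ · sin φ₁ / sin φ₂ = 44.0 × sin 30° / sin 67°
V₂ = 44.0 × 0.5000/0.9205 = 23.9 m/s

23.9 m/s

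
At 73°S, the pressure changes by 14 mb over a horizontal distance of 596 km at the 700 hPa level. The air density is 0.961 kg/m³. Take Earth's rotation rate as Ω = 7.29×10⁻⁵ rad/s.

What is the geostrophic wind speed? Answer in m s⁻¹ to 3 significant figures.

17.5 m s⁻¹

Coriolis parameter at 73°S:
f = 2Ω sin φ = 2 × 7.29×10⁻⁵ × sin 73° = 1.39×10⁻⁴ s⁻¹
Pressure gradient: |∂P/∂n| = 1400 Pa / 596000 m = 2.35×10⁻³ Pa/m
Geostrophic balance (pressure-gradient force = Coriolis force):
V_g = (1/(fρ)) |∂P/∂n| = 2.35×10⁻³ / (1.39×10⁻⁴ × 0.961) = 17.5 m/s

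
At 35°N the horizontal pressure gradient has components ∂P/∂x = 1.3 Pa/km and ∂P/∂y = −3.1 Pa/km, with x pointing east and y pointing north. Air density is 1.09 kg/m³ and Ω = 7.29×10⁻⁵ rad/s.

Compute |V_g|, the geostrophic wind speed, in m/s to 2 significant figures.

Coriolis parameter at 35°N:
f = 2Ω sin φ = 2 × 7.29×10⁻⁵ × sin 35° = 8.36×10⁻⁵ s⁻¹
Component geostrophic relations (x east, y north):
u_g = −(1/(fρ)) ∂P/∂y,  v_g = (1/(fρ)) ∂P/∂x
u_g = −(−3.1×10⁻³)/(8.36×10⁻⁵ × 1.09) = 34.0 m/s;  v_g = (1.3×10⁻³)/(8.36×10⁻⁵ × 1.09) = 14.3 m/s
|V_g| = √(u_g² + v_g²) = 36.9 m/s

37 m/s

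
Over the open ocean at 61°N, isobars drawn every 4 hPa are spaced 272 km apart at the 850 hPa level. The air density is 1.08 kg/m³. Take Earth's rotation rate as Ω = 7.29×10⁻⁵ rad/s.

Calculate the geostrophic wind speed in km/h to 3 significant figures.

38.4 km/h

Coriolis parameter at 61°N:
f = 2Ω sin φ = 2 × 7.29×10⁻⁵ × sin 61° = 1.28×10⁻⁴ s⁻¹
Pressure gradient: |∂P/∂n| = 400 Pa / 272000 m = 1.47×10⁻³ Pa/m
Geostrophic balance (pressure-gradient force = Coriolis force):
V_g = (1/(fρ)) |∂P/∂n| = 1.47×10⁻³ / (1.28×10⁻⁴ × 1.08) = 10.7 m/s
Converting: 10.7 m/s × 3.6 = 38.4 km/h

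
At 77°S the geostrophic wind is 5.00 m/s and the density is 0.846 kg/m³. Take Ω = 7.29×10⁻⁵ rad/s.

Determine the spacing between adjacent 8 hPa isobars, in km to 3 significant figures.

1330 km

Coriolis parameter at 77°S:
f = 2Ω sin φ = 2 × 7.29×10⁻⁵ × sin 77° = 1.42×10⁻⁴ s⁻¹
Geostrophic balance rearranged: |∂P/∂n| = f ρ V_g
|∂P/∂n| = 1.42×10⁻⁴ × 0.846 × 5.00 = 6.01×10⁻⁴ Pa/m
Isobar spacing: Δn = ΔP/|∂P/∂n| = 800 Pa / 6.01×10⁻⁴ Pa/m = 1331276 m ≈ 1330 km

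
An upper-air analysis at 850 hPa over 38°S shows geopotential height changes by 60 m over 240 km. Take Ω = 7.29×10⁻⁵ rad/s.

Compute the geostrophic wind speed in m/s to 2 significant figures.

27 m/s

Coriolis parameter at 38°S:
f = 2Ω sin φ = 2 × 7.29×10⁻⁵ × sin 38° = 8.98×10⁻⁵ s⁻¹
Height gradient: |∂Z/∂n| = 60 m / 240000 m = 2.50×10⁻⁴
On a pressure surface, geostrophic balance gives V_g = (g/f)|∂Z/∂n|:
V_g = 9.81 × 2.50×10⁻⁴ / 8.98×10⁻⁵ = 27.3 m/s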